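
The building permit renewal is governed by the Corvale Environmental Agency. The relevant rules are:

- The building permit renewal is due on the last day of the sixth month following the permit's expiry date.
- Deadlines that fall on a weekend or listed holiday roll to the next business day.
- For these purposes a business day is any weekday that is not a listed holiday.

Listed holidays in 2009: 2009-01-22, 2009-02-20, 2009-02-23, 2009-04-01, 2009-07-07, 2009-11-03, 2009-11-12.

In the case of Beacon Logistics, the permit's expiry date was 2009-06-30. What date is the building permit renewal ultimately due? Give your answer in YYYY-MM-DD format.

6 months after 2009-06-30 is December 2009; that month ends on 2009-12-31.
2009-12-31 (Thursday) is already a business day.
Final deadline: 2009-12-31.

2009-12-31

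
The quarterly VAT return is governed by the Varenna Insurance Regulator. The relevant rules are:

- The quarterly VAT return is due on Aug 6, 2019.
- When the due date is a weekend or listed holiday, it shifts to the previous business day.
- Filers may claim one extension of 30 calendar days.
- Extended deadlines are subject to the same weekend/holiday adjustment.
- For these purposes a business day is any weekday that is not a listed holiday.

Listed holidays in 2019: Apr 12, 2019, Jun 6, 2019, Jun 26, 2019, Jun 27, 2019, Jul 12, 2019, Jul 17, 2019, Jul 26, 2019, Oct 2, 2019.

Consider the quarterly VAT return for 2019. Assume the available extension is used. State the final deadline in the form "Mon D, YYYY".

Sep 5, 2019

The statutory due date is Aug 6, 2019.
Aug 6, 2019 (Tuesday) is already a business day.
The 30-calendar-day extension moves the deadline from Aug 6, 2019 to Sep 5, 2019.
Sep 5, 2019 falls on a Thursday, which is a business day, so no adjustment is needed.
Deadline: Sep 5, 2019.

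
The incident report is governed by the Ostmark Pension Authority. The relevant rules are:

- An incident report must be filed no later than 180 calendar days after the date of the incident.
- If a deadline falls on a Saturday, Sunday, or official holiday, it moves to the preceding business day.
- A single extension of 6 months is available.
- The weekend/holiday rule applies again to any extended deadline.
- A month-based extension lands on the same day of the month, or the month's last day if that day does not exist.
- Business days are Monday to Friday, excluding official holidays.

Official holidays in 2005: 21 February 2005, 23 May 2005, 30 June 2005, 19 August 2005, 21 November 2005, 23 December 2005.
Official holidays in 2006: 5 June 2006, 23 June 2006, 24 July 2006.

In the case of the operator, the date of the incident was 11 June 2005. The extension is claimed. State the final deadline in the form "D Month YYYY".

8 June 2006

180 calendar days after 11 June 2005 is 8 December 2005.
8 December 2005 falls on a Thursday, which is a business day, so no adjustment is needed.
Add 6 months to 8 December 2005: 8 June 2006.
8 June 2006 is a Thursday and not a listed holiday, so it stands.
Final deadline: 8 June 2006.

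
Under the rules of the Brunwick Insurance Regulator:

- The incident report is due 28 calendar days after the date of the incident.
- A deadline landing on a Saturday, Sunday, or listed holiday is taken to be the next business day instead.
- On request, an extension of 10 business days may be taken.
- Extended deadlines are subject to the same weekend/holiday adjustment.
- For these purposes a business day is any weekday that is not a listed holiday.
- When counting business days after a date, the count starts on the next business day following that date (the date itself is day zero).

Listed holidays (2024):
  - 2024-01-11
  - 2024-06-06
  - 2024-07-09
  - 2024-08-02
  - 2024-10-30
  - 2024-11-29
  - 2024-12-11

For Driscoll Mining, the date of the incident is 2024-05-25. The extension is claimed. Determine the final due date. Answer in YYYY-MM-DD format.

Adding 28 calendar days to 2024-05-25 gives 2024-06-22.
2024-06-22 is a Saturday; the next business day is 2024-06-24 (Monday).
Counting 10 further business days from 2024-06-24 reaches 2024-07-08.
2024-07-08 (Monday) is already a business day.
So the filing is due 2024-07-08.

2024-07-08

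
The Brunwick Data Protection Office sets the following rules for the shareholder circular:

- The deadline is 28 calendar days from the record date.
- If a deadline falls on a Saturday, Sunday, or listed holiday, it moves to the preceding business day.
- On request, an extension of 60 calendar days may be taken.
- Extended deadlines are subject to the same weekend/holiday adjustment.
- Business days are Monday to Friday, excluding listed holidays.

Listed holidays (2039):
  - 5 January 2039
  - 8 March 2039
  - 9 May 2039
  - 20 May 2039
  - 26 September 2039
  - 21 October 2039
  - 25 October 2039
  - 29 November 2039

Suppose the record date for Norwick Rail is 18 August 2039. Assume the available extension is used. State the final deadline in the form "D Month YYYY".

Trigger date 18 August 2039 + 28 calendar days = 15 September 2039.
15 September 2039 is a Thursday and not a listed holiday, so it stands.
With the 60-day extension, 15 September 2039 becomes 14 November 2039.
14 November 2039 is a Monday and not a listed holiday, so it stands.
Final deadline: 14 November 2039.

14 November 2039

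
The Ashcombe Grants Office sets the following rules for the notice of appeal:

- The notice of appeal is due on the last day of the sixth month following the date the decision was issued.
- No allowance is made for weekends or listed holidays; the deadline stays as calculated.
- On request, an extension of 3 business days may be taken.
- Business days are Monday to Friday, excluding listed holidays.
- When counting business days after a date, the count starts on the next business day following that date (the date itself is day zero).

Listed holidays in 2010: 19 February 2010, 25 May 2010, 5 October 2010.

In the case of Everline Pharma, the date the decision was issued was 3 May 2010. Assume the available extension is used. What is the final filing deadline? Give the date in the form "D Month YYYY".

3 December 2010

6 months after 3 May 2010 falls in November 2010; the last day of that month is 30 November 2010.
No adjustment is made for weekends or holidays, so 30 November 2010 stands.
Counting 3 further business days from 30 November 2010 reaches 3 December 2010.
No adjustment is made for weekends or holidays, so 3 December 2010 stands.
Final deadline: 3 December 2010.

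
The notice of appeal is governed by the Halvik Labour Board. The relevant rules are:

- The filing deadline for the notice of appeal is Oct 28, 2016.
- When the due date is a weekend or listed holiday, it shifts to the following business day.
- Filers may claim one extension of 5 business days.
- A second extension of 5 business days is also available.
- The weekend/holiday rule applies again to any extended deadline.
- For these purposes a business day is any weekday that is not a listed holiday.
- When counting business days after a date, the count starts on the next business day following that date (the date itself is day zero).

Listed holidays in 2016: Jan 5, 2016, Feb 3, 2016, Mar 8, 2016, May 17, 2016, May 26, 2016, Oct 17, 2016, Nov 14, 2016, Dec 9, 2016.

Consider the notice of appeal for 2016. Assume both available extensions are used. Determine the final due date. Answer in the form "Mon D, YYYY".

Nov 11, 2016

The stated deadline is Oct 28, 2016.
Oct 28, 2016 is a Friday and not a listed holiday, so it stands.
The 5-business-day extension runs from Oct 28, 2016 to Nov 4, 2016.
Nov 4, 2016 is a Friday and not a listed holiday, so it stands.
Counting 5 further business days from Nov 4, 2016 reaches Nov 11, 2016.
Nov 11, 2016 is a Friday and not a listed holiday, so it stands.
Deadline: Nov 11, 2016.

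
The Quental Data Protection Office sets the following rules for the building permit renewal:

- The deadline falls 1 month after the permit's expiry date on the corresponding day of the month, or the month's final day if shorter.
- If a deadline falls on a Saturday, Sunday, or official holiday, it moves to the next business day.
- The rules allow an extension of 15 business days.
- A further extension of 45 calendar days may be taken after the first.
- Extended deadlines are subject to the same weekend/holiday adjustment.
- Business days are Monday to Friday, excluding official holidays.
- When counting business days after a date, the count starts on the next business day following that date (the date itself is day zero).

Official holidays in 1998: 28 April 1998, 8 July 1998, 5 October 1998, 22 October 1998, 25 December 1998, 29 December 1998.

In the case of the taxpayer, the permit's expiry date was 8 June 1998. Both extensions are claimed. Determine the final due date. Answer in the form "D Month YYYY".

1 month after 8 June 1998, on the same day of the month, is 8 July 1998.
Because 8 July 1998 is a listed holiday, the deadline becomes 9 July 1998 (Thursday).
Applying the 15-business-day extension: 15 business days after 9 July 1998 is 30 July 1998.
30 July 1998 (Thursday) is already a business day.
With the 45-day extension, 30 July 1998 becomes 13 September 1998.
Because 13 September 1998 is a Sunday, the deadline becomes 14 September 1998 (Monday).
Final deadline: 14 September 1998.

14 September 1998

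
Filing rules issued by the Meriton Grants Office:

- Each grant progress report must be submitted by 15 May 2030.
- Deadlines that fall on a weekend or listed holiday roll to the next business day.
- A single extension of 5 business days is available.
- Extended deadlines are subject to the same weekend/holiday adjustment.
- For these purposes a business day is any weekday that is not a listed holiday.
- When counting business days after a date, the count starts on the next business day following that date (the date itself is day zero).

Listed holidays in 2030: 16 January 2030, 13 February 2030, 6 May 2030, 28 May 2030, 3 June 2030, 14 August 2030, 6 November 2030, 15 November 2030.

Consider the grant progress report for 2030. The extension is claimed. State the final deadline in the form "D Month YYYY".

Start from the fixed due date, 15 May 2030.
Since 15 May 2030 is a Wednesday and not a holiday, the date is unchanged.
The 5-business-day extension runs from 15 May 2030 to 22 May 2030.
Since 22 May 2030 is a Wednesday and not a holiday, the date is unchanged.
Deadline: 22 May 2030.

22 May 2030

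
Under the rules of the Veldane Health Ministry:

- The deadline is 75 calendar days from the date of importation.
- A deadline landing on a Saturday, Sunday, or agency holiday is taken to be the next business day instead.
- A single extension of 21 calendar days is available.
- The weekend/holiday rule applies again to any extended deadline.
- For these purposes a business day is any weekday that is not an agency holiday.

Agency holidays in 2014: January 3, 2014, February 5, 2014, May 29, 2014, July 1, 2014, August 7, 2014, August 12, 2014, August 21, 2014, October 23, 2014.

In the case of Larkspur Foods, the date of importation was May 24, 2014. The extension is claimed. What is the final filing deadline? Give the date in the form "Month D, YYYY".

August 29, 2014

From May 24, 2014, 75 calendar days later is August 7, 2014.
Because August 7, 2014 is a listed holiday, the deadline becomes August 8, 2014 (Friday).
The 21-calendar-day extension moves the deadline from August 8, 2014 to August 29, 2014.
August 29, 2014 is a Friday and not a listed holiday, so it stands.
So the filing is due August 29, 2014.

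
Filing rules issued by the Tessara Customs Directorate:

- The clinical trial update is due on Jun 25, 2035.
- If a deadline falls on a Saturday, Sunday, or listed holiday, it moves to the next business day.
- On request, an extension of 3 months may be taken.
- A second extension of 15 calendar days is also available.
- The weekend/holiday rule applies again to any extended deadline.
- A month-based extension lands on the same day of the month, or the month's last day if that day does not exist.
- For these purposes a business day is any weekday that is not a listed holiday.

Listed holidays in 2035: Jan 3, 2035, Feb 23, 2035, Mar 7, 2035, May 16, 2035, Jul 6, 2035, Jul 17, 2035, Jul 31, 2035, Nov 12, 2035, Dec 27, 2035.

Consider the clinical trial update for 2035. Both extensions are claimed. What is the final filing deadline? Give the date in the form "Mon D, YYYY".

Oct 10, 2035

The statutory due date is Jun 25, 2035.
Jun 25, 2035 (Monday) is already a business day.
The 3 months extension carries Jun 25, 2035 to Sep 25, 2035.
Sep 25, 2035 is a Tuesday and not a listed holiday, so it stands.
With the 15-day extension, Sep 25, 2035 becomes Oct 10, 2035.
Oct 10, 2035 is a Wednesday and not a listed holiday, so it stands.
The final due date is Oct 10, 2035.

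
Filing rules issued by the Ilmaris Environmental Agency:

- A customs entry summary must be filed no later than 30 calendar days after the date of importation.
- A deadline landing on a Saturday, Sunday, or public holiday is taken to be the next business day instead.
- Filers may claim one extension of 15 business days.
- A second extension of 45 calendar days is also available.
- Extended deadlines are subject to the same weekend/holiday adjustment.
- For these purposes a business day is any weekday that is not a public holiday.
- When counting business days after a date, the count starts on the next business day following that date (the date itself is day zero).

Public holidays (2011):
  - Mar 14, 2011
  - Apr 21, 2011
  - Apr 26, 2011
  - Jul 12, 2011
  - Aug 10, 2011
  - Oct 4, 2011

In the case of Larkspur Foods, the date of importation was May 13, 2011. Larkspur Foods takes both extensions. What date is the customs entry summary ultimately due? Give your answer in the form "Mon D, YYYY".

Aug 18, 2011

Trigger date May 13, 2011 + 30 calendar days = Jun 12, 2011.
Because Jun 12, 2011 is a Sunday, the deadline becomes Jun 13, 2011 (Monday).
The 15-business-day extension runs from Jun 13, 2011 to Jul 4, 2011.
Jul 4, 2011 falls on a Monday, which is a business day, so no adjustment is needed.
The 45-calendar-day extension moves the deadline from Jul 4, 2011 to Aug 18, 2011.
Aug 18, 2011 (Thursday) is already a business day.
So the filing is due Aug 18, 2011.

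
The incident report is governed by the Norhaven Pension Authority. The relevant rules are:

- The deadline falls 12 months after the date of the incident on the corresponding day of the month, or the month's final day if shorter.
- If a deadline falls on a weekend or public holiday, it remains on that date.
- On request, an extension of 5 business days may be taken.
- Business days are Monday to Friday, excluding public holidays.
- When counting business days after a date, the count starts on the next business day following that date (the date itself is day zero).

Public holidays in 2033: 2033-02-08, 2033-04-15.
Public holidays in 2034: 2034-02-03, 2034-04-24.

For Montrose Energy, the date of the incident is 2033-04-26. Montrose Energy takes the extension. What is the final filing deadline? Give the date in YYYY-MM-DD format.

Moving 12 months forward from 2033-04-26 on the corresponding day gives 2034-04-26.
2034-04-26 falls on a Wednesday. The rules make no weekend/holiday allowance, so it remains 2034-04-26.
Counting 5 further business days from 2034-04-26 reaches 2034-05-03.
2034-05-03 is a Wednesday; no weekend or holiday adjustment applies.
Deadline: 2034-05-03.

2034-05-03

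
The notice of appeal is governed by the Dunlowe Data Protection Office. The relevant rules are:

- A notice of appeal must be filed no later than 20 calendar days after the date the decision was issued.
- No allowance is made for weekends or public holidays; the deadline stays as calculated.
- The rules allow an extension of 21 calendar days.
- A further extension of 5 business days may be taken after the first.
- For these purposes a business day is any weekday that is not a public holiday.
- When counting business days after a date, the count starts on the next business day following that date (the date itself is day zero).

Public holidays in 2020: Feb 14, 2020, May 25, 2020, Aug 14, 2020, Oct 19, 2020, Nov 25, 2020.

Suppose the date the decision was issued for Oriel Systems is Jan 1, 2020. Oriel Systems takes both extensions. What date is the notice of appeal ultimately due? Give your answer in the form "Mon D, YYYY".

Feb 19, 2020

From Jan 1, 2020, 20 calendar days later is Jan 21, 2020.
No adjustment is made for weekends or holidays, so Jan 21, 2020 stands.
Add the 21 calendar-day extension to Jan 21, 2020: Feb 11, 2020.
Feb 11, 2020 is a Tuesday; no weekend or holiday adjustment applies.
Applying the 5-business-day extension: 5 business days after Feb 11, 2020 is Feb 19, 2020.
Feb 19, 2020 falls on a Wednesday. The rules make no weekend/holiday allowance, so it remains Feb 19, 2020.
So the filing is due Feb 19, 2020.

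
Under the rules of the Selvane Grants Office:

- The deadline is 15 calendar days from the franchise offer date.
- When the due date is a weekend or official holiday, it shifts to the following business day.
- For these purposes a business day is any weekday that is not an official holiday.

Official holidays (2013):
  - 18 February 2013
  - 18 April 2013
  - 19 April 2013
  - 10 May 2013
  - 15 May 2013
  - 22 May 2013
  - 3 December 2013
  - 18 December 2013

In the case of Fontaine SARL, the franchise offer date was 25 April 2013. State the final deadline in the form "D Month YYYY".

13 May 2013

Trigger date 25 April 2013 + 15 calendar days = 10 May 2013.
10 May 2013 is a listed holiday, so it moves to the next business day, 13 May 2013 (Monday).
Deadline: 13 May 2013.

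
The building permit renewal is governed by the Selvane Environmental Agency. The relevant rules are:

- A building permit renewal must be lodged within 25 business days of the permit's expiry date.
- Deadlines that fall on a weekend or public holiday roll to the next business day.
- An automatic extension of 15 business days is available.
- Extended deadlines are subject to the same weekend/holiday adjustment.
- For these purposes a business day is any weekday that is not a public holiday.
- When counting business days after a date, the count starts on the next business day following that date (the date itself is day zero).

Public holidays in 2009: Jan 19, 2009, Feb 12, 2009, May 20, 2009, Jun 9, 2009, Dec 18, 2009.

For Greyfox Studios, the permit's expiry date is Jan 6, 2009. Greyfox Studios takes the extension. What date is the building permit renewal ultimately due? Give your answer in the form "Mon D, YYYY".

Mar 5, 2009

Counting 25 business days after Jan 6, 2009 (skipping weekends and listed holidays) reaches Feb 11, 2009.
Feb 11, 2009 (Wednesday) is already a business day.
Applying the 15-business-day extension: 15 business days after Feb 11, 2009 is Mar 5, 2009.
Mar 5, 2009 is a Thursday and not a listed holiday, so it stands.
The final due date is Mar 5, 2009.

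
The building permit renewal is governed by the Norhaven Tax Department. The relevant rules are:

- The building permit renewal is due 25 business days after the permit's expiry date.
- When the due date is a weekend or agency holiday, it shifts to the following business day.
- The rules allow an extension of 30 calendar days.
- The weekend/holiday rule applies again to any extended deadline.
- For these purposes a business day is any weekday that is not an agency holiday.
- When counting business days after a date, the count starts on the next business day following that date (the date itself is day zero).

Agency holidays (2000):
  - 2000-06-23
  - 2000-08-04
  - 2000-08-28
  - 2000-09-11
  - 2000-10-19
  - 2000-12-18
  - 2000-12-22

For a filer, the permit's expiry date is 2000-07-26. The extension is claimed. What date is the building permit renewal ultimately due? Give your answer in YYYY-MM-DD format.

25 business days after 2000-07-26, excluding weekends and holidays, is 2000-09-01.
2000-09-01 is a Friday and not a listed holiday, so it stands.
The 30-calendar-day extension moves the deadline from 2000-09-01 to 2000-10-01.
2000-10-01 is a Sunday, so it moves to the next business day, 2000-10-02 (Monday).
So the filing is due 2000-10-02.

2000-10-02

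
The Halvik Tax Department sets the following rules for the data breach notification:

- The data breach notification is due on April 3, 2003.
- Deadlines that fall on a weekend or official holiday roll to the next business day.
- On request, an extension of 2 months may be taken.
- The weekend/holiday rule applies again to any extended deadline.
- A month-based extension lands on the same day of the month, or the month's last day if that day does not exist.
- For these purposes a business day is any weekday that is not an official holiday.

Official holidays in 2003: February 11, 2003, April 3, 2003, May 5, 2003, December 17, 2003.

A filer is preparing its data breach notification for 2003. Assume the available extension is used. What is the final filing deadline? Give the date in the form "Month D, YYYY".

The stated deadline is April 3, 2003.
Because April 3, 2003 is a listed holiday, the deadline becomes April 4, 2003 (Friday).
The 2 months extension carries April 4, 2003 to June 4, 2003.
June 4, 2003 is a Wednesday and not a listed holiday, so it stands.
The final due date is June 4, 2003.

June 4, 2003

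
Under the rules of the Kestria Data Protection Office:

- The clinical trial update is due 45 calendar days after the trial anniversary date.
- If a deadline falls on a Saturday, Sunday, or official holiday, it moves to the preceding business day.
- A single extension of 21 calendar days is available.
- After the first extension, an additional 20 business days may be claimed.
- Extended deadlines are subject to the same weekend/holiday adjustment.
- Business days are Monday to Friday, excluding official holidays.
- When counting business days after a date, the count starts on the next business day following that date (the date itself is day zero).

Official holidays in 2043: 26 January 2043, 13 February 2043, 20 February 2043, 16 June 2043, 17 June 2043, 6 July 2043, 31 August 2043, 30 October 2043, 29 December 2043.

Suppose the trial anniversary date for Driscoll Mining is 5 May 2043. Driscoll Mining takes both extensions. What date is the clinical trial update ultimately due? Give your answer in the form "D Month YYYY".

Trigger date 5 May 2043 + 45 calendar days = 19 June 2043.
19 June 2043 is a Friday and not a listed holiday, so it stands.
With the 21-day extension, 19 June 2043 becomes 10 July 2043.
Since 10 July 2043 is a Friday and not a holiday, the date is unchanged.
Applying the 20-business-day extension: 20 business days after 10 July 2043 is 7 August 2043.
7 August 2043 falls on a Friday, which is a business day, so no adjustment is needed.
So the filing is due 7 August 2043.

7 August 2043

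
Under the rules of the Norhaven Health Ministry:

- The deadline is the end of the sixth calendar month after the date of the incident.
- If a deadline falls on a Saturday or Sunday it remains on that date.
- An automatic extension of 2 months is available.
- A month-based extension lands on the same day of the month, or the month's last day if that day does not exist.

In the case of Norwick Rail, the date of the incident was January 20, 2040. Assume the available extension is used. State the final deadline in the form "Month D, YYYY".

September 30, 2040

6 months after January 20, 2040 falls in July 2040; the last day of that month is July 31, 2040.
July 31, 2040 falls on a Tuesday. The rules make no weekend/holiday allowance, so it remains July 31, 2040.
Add 2 months to July 31, 2040: September 30, 2040 (day 31 does not exist in September, so the month's last day is used).
September 30, 2040 falls on a Sunday. The rules make no weekend/holiday allowance, so it remains September 30, 2040.
Deadline: September 30, 2040.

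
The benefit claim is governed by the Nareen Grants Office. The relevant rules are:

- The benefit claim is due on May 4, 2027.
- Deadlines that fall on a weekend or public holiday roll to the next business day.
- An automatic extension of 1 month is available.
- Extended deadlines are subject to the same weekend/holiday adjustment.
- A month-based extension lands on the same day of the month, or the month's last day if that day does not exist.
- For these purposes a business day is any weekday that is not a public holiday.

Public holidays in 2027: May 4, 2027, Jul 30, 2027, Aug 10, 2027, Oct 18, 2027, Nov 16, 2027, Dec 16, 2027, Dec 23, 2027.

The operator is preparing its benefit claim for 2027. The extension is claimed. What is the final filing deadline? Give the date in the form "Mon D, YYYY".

Jun 7, 2027

The statutory due date is May 4, 2027.
May 4, 2027 is a listed holiday; the next business day is May 5, 2027 (Wednesday).
Add 1 month to May 5, 2027: Jun 5, 2027.
Jun 5, 2027 is a Saturday; the next business day is Jun 7, 2027 (Monday).
So the filing is due Jun 7, 2027.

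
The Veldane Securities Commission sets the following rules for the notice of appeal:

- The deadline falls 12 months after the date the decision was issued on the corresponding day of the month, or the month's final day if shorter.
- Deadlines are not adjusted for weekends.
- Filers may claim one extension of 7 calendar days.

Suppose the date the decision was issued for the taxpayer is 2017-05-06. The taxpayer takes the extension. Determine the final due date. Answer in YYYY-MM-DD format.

Moving 12 months forward from 2017-05-06 on the corresponding day gives 2018-05-06.
2018-05-06 falls on a Sunday. The rules make no weekend/holiday allowance, so it remains 2018-05-06.
Add the 7 calendar-day extension to 2018-05-06: 2018-05-13.
2018-05-13 is a Sunday; no weekend or holiday adjustment applies.
Final deadline: 2018-05-13.

2018-05-13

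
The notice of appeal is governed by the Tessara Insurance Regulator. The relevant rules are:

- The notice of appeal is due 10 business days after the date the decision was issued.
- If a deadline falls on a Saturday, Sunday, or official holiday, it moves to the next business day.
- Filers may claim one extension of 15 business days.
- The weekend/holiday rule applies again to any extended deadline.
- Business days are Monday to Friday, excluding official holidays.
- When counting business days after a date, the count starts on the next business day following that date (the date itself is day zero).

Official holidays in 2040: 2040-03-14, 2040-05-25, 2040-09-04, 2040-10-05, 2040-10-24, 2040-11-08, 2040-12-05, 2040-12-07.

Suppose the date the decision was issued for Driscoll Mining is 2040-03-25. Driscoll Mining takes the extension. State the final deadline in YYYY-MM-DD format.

2040-04-27

Starting the day after 2040-03-25 and counting 10 business days lands on 2040-04-06.
2040-04-06 (Friday) is already a business day.
Applying the 15-business-day extension: 15 business days after 2040-04-06 is 2040-04-27.
2040-04-27 is a Friday and not a listed holiday, so it stands.
The final due date is 2040-04-27.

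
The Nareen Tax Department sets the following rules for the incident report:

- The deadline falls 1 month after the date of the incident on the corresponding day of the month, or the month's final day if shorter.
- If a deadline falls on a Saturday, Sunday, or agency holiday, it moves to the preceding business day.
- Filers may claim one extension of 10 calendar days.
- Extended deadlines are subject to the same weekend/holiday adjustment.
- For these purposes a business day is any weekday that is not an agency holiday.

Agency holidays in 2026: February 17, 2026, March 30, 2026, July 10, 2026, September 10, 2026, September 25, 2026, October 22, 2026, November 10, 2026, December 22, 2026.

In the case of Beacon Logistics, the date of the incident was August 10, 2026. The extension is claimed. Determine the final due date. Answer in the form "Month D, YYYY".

September 18, 2026

1 month from August 10, 2026 is September 10, 2026.
September 10, 2026 is a listed holiday, so it moves to the preceding business day, September 9, 2026 (Wednesday).
Add the 10 calendar-day extension to September 9, 2026: September 19, 2026.
September 19, 2026 is a Saturday; the preceding business day is September 18, 2026 (Friday).
Final deadline: September 18, 2026.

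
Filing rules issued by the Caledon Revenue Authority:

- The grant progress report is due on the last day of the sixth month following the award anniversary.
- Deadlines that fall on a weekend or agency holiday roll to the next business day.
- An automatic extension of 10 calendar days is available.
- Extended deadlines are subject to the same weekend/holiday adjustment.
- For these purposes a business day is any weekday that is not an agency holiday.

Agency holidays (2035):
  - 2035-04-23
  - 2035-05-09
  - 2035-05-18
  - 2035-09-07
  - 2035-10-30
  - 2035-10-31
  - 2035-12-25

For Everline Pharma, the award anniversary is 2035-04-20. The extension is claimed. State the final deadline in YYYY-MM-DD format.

2035-11-12

The sixth month after 2035-04-20 is October 2035, whose last day is 2035-10-31.
2035-10-31 is a listed holiday; the next business day is 2035-11-01 (Thursday).
Add the 10 calendar-day extension to 2035-11-01: 2035-11-11.
2035-11-11 falls on a Sunday. Rolling to the next business day gives 2035-11-12, a Monday.
So the filing is due 2035-11-12.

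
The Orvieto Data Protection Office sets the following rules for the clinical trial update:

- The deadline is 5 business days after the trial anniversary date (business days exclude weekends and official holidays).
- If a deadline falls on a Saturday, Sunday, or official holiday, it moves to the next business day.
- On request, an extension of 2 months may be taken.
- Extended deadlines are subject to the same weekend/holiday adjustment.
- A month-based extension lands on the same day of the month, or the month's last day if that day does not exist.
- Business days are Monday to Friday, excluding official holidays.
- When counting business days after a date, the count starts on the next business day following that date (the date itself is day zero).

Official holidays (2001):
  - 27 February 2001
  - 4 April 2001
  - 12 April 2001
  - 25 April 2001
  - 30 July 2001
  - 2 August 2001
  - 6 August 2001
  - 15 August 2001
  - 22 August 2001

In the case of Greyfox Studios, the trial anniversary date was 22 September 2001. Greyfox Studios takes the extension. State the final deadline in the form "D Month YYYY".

5 business days after 22 September 2001, excluding weekends and holidays, is 28 September 2001.
28 September 2001 (Friday) is already a business day.
Applying the 2 months extension: 2 months after 28 September 2001 is 28 November 2001.
28 November 2001 is a Wednesday and not a listed holiday, so it stands.
So the filing is due 28 November 2001.

28 November 2001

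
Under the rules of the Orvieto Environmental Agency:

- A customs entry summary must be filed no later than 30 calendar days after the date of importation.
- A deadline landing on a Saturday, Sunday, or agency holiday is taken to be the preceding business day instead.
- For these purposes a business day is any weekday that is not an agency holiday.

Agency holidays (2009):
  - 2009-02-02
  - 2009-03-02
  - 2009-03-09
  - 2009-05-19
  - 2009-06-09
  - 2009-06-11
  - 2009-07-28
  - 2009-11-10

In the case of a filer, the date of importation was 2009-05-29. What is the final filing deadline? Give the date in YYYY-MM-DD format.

2009-06-26

From 2009-05-29, 30 calendar days later is 2009-06-28.
2009-06-28 falls on a Sunday. Rolling to the preceding business day gives 2009-06-26, a Friday.
Final deadline: 2009-06-26.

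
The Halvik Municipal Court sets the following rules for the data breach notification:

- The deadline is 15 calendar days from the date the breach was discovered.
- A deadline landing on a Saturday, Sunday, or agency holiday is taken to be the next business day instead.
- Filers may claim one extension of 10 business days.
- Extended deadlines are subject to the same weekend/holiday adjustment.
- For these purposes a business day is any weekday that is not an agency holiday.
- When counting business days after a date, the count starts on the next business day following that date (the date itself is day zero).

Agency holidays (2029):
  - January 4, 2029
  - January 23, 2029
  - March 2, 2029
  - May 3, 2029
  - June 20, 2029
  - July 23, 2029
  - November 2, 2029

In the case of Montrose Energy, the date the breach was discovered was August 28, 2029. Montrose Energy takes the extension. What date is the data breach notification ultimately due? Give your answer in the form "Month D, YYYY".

15 calendar days after August 28, 2029 is September 12, 2029.
September 12, 2029 falls on a Wednesday, which is a business day, so no adjustment is needed.
Applying the 10-business-day extension: 10 business days after September 12, 2029 is September 26, 2029.
September 26, 2029 is a Wednesday and not a listed holiday, so it stands.
Deadline: September 26, 2029.

September 26, 2029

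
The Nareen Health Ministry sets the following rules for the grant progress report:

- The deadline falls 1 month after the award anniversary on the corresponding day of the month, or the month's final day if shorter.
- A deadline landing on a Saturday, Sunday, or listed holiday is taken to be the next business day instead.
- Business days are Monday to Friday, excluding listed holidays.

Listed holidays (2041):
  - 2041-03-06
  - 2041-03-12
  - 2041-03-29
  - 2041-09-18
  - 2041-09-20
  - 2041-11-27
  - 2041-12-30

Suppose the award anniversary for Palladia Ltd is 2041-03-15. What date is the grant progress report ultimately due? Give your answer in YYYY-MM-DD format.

1 month after 2041-03-15, on the same day of the month, is 2041-04-15.
2041-04-15 falls on a Monday, which is a business day, so no adjustment is needed.
So the filing is due 2041-04-15.

2041-04-15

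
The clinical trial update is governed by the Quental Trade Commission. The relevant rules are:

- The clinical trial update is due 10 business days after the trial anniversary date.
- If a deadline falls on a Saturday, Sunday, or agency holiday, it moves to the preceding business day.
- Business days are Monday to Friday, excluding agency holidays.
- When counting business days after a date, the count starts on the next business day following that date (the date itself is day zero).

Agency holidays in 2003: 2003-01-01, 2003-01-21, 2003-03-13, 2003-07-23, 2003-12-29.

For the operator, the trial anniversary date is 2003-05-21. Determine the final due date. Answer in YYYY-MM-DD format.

2003-06-04

10 business days after 2003-05-21, excluding weekends and holidays, is 2003-06-04.
Since 2003-06-04 is a Wednesday and not a holiday, the date is unchanged.
So the filing is due 2003-06-04.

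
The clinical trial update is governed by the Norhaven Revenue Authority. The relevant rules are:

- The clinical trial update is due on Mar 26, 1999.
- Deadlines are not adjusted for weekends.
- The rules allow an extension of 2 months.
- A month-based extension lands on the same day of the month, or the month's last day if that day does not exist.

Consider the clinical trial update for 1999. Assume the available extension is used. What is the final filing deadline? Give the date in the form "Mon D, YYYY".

Start from the fixed due date, Mar 26, 1999.
Mar 26, 1999 is a Friday; no weekend or holiday adjustment applies.
Applying the 2 months extension: 2 months after Mar 26, 1999 is May 26, 1999.
No adjustment is made for weekends or holidays, so May 26, 1999 stands.
Deadline: May 26, 1999.

May 26, 1999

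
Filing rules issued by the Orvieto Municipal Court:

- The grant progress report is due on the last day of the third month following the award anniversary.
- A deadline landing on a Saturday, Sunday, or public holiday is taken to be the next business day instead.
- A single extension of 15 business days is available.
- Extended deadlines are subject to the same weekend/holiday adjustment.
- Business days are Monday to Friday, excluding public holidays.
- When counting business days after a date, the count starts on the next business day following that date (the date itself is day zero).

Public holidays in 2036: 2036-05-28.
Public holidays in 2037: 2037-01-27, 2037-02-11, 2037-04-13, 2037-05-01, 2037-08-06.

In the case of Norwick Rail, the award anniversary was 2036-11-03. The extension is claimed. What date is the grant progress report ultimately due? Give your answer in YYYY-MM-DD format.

2037-03-23

3 months after 2036-11-03 falls in February 2037; the last day of that month is 2037-02-28.
2037-02-28 is a Saturday; the next business day is 2037-03-02 (Monday).
Counting 15 further business days from 2037-03-02 reaches 2037-03-23.
2037-03-23 (Monday) is already a business day.
So the filing is due 2037-03-23.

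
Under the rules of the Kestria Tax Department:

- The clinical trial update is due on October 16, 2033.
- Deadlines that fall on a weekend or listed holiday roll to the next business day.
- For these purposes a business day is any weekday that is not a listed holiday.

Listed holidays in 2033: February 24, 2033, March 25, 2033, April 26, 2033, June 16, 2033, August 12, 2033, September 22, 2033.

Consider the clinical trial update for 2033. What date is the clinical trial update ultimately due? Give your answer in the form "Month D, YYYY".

October 17, 2033

The statutory due date is October 16, 2033.
October 16, 2033 is a Sunday, so it moves to the next business day, October 17, 2033 (Monday).
The final due date is October 17, 2033.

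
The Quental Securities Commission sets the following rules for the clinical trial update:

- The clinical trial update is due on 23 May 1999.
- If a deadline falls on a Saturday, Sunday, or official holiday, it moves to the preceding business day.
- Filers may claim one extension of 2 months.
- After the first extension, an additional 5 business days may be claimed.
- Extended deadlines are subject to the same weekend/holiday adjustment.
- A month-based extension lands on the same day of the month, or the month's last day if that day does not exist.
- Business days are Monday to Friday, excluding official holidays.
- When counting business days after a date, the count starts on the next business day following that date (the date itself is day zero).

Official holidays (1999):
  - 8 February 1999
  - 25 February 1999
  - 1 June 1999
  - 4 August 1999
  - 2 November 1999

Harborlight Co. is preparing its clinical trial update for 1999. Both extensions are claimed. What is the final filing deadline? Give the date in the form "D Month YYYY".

Start from the fixed due date, 23 May 1999.
23 May 1999 is a Sunday; the preceding business day is 21 May 1999 (Friday).
Applying the 2 months extension: 2 months after 21 May 1999 is 21 July 1999.
21 July 1999 falls on a Wednesday, which is a business day, so no adjustment is needed.
Counting 5 further business days from 21 July 1999 reaches 28 July 1999.
28 July 1999 (Wednesday) is already a business day.
Final deadline: 28 July 1999.

28 July 1999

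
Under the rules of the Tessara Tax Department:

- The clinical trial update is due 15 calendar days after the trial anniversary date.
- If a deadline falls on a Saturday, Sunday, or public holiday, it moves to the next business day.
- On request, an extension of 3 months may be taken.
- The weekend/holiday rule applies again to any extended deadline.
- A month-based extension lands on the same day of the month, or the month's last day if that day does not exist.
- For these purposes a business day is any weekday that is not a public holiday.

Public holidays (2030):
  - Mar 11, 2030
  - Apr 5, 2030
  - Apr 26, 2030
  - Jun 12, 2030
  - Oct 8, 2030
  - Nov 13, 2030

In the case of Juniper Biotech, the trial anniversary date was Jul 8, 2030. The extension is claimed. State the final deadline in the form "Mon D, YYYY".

15 calendar days after Jul 8, 2030 is Jul 23, 2030.
Jul 23, 2030 falls on a Tuesday, which is a business day, so no adjustment is needed.
The 3 months extension carries Jul 23, 2030 to Oct 23, 2030.
Oct 23, 2030 is a Wednesday and not a listed holiday, so it stands.
So the filing is due Oct 23, 2030.

Oct 23, 2030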